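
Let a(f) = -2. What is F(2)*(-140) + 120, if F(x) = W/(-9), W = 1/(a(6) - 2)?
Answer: 1045/9 ≈ 116.11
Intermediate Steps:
W = -¼ (W = 1/(-2 - 2) = 1/(-4) = -¼ ≈ -0.25000)
F(x) = 1/36 (F(x) = -¼/(-9) = -¼*(-⅑) = 1/36)
F(2)*(-140) + 120 = (1/36)*(-140) + 120 = -35/9 + 120 = 1045/9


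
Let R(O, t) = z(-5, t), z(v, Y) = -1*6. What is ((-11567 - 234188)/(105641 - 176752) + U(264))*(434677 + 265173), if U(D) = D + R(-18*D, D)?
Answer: 13011886241050/71111 ≈ 1.8298e+8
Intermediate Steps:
z(v, Y) = -6
R(O, t) = -6
U(D) = -6 + D (U(D) = D - 6 = -6 + D)
((-11567 - 234188)/(105641 - 176752) + U(264))*(434677 + 265173) = ((-11567 - 234188)/(105641 - 176752) + (-6 + 264))*(434677 + 265173) = (-245755/(-71111) + 258)*699850 = (-245755*(-1/71111) + 258)*699850 = (245755/71111 + 258)*699850 = (18592393/71111)*699850 = 13011886241050/71111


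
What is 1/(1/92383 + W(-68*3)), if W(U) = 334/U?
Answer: -9423066/15427859 ≈ -0.61078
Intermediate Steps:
1/(1/92383 + W(-68*3)) = 1/(1/92383 + 334/((-68*3))) = 1/(1/92383 + 334/(-204)) = 1/(1/92383 + 334*(-1/204)) = 1/(1/92383 - 167/102) = 1/(-15427859/9423066) = -9423066/15427859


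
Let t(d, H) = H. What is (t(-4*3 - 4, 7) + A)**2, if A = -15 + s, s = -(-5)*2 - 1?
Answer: 1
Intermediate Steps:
s = 9 (s = -5*(-2) - 1 = 10 - 1 = 9)
A = -6 (A = -15 + 9 = -6)
(t(-4*3 - 4, 7) + A)**2 = (7 - 6)**2 = 1**2 = 1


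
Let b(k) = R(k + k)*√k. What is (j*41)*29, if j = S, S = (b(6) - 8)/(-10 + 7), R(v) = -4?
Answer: 9512/3 + 4756*√6/3 ≈ 7053.9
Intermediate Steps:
b(k) = -4*√k
S = 8/3 + 4*√6/3 (S = (-4*√6 - 8)/(-10 + 7) = (-8 - 4*√6)/(-3) = (-8 - 4*√6)*(-⅓) = 8/3 + 4*√6/3 ≈ 5.9327)
j = 8/3 + 4*√6/3 ≈ 5.9327
(j*41)*29 = ((8/3 + 4*√6/3)*41)*29 = (328/3 + 164*√6/3)*29 = 9512/3 + 4756*√6/3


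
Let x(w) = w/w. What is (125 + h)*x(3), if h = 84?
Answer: 209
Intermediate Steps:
x(w) = 1
(125 + h)*x(3) = (125 + 84)*1 = 209*1 = 209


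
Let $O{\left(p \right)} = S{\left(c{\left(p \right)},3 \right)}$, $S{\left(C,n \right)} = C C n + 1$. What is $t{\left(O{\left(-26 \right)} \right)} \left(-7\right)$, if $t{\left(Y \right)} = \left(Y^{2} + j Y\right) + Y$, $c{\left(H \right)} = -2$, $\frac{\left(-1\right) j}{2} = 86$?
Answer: $14378$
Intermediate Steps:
$j = -172$ ($j = \left(-2\right) 86 = -172$)
$S{\left(C,n \right)} = 1 + n C^{2}$ ($S{\left(C,n \right)} = C^{2} n + 1 = n C^{2} + 1 = 1 + n C^{2}$)
$O{\left(p \right)} = 13$ ($O{\left(p \right)} = 1 + 3 \left(-2\right)^{2} = 1 + 3 \cdot 4 = 1 + 12 = 13$)
$t{\left(Y \right)} = Y^{2} - 171 Y$ ($t{\left(Y \right)} = \left(Y^{2} - 172 Y\right) + Y = Y^{2} - 171 Y$)
$t{\left(O{\left(-26 \right)} \right)} \left(-7\right) = 13 \left(-171 + 13\right) \left(-7\right) = 13 \left(-158\right) \left(-7\right) = \left(-2054\right) \left(-7\right) = 14378$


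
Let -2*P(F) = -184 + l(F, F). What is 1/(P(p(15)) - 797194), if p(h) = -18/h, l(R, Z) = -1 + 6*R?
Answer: -10/7970979 ≈ -1.2546e-6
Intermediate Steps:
P(F) = 185/2 - 3*F (P(F) = -(-184 + (-1 + 6*F))/2 = -(-185 + 6*F)/2 = 185/2 - 3*F)
1/(P(p(15)) - 797194) = 1/((185/2 - (-54)/15) - 797194) = 1/((185/2 - 3*(-6/5)) - 797194) = 1/((185/2 + 18/5) - 797194) = 1/(961/10 - 797194) = 1/(-7970979/10) = -10/7970979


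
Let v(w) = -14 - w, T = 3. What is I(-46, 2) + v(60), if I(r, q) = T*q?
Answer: -68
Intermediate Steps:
I(r, q) = 3*q
I(-46, 2) + v(60) = 3*2 + (-14 - 1*60) = 6 + (-14 - 60) = 6 - 74 = -68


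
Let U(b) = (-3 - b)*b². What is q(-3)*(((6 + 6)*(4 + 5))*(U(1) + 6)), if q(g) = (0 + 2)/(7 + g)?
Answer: 108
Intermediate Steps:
U(b) = b²*(-3 - b)
q(g) = 2/(7 + g)
q(-3)*(((6 + 6)*(4 + 5))*(U(1) + 6)) = (2/(7 - 3))*(((6 + 6)*(4 + 5))*(1²*(-3 - 1*1) + 6)) = (2/4)*((12*9)*(1*(-3 - 1) + 6)) = (2*(¼))*(108*(1*(-4) + 6)) = (108*(-4 + 6))/2 = (108*2)/2 = (½)*216 = 108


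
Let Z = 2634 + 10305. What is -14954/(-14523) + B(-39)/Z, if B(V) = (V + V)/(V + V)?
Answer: 21500481/20879233 ≈ 1.0298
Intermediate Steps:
B(V) = 1 (B(V) = (2*V)/((2*V)) = (2*V)*(1/(2*V)) = 1)
Z = 12939
-14954/(-14523) + B(-39)/Z = -14954/(-14523) + 1/12939 = -14954*(-1/14523) + 1*(1/12939) = 14954/14523 + 1/12939 = 21500481/20879233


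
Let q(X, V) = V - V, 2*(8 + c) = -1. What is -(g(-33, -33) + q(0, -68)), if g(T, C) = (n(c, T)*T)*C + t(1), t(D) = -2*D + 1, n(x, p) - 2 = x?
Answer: 14159/2 ≈ 7079.5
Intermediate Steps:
c = -17/2 (c = -8 + (½)*(-1) = -8 - ½ = -17/2 ≈ -8.5000)
n(x, p) = 2 + x
t(D) = 1 - 2*D
q(X, V) = 0
g(T, C) = -1 - 13*C*T/2 (g(T, C) = ((2 - 17/2)*T)*C + (1 - 2*1) = (-13*T/2)*C + (1 - 2) = -13*C*T/2 - 1 = -1 - 13*C*T/2)
-(g(-33, -33) + q(0, -68)) = -((-1 - 13/2*(-33)*(-33)) + 0) = -((-1 - 14157/2) + 0) = -(-14159/2 + 0) = -1*(-14159/2) = 14159/2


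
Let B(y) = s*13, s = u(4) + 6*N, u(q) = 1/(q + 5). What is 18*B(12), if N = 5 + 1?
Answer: 8450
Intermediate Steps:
N = 6
u(q) = 1/(5 + q)
s = 325/9 (s = 1/(5 + 4) + 6*6 = 1/9 + 36 = ⅑ + 36 = 325/9 ≈ 36.111)
B(y) = 4225/9 (B(y) = (325/9)*13 = 4225/9)
18*B(12) = 18*(4225/9) = 8450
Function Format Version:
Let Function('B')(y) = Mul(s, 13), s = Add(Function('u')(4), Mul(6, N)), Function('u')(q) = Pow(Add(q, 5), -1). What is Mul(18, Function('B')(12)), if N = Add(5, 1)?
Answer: 8450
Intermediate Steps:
N = 6
Function('u')(q) = Pow(Add(5, q), -1)
s = Rational(325, 9) (s = Add(Pow(Add(5, 4), -1), Mul(6, 6)) = Add(Pow(9, -1), 36) = Add(Rational(1, 9), 36) = Rational(325, 9) ≈ 36.111)
Function('B')(y) = Rational(4225, 9) (Function('B')(y) = Mul(Rational(325, 9), 13) = Rational(4225, 9))
Mul(18, Function('B')(12)) = Mul(18, Rational(4225, 9)) = 8450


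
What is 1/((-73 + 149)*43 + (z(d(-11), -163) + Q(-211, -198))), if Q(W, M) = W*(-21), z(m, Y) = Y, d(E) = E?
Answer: 1/7536 ≈ 0.00013270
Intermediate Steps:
Q(W, M) = -21*W
1/((-73 + 149)*43 + (z(d(-11), -163) + Q(-211, -198))) = 1/((-73 + 149)*43 + (-163 - 21*(-211))) = 1/(76*43 + (-163 + 4431)) = 1/(3268 + 4268) = 1/7536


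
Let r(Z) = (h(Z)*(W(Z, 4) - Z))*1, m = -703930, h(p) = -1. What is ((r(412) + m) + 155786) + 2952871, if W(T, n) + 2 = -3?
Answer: 2405144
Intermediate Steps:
W(T, n) = -5 (W(T, n) = -2 - 3 = -5)
r(Z) = 5 + Z (r(Z) = -(-5 - Z)*1 = (5 + Z)*1 = 5 + Z)
((r(412) + m) + 155786) + 2952871 = (((5 + 412) - 703930) + 155786) + 2952871 = ((417 - 703930) + 155786) + 2952871 = (-703513 + 155786) + 2952871 = -547727 + 2952871 = 2405144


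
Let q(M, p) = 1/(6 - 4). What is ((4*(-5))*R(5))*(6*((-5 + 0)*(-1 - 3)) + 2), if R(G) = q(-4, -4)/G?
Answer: -244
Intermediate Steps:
q(M, p) = ½ (q(M, p) = 1/2 = ½)
R(G) = 1/(2*G)
((4*(-5))*R(5))*(6*((-5 + 0)*(-1 - 3)) + 2) = ((4*(-5))*((½)/5))*(6*((-5 + 0)*(-1 - 3)) + 2) = (-10/5)*(6*(-5*(-4)) + 2) = (-20*⅒)*(6*20 + 2) = -2*(120 + 2) = -2*122 = -244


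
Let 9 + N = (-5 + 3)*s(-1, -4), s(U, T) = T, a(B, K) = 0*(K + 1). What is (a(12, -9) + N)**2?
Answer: 1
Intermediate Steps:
a(B, K) = 0 (a(B, K) = 0*(1 + K) = 0)
N = -1 (N = -9 + (-5 + 3)*(-4) = -9 - 2*(-4) = -9 + 8 = -1)
(a(12, -9) + N)**2 = (0 - 1)**2 = (-1)**2 = 1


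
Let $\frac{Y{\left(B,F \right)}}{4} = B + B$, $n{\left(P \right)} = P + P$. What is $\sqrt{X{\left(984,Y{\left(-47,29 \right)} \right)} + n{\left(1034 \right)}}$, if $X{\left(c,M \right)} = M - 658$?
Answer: $\sqrt{1034} \approx 32.156$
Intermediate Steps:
$n{\left(P \right)} = 2 P$
$Y{\left(B,F \right)} = 8 B$ ($Y{\left(B,F \right)} = 4 \left(B + B\right) = 4 \cdot 2 B = 8 B$)
$X{\left(c,M \right)} = -658 + M$ ($X{\left(c,M \right)} = M - 658 = -658 + M$)
$\sqrt{X{\left(984,Y{\left(-47,29 \right)} \right)} + n{\left(1034 \right)}} = \sqrt{\left(-658 + 8 \left(-47\right)\right) + 2 \cdot 1034} = \sqrt{\left(-658 - 376\right) + 2068} = \sqrt{-1034 + 2068} = \sqrt{1034}$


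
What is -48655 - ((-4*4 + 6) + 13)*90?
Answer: -48925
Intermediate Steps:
-48655 - ((-4*4 + 6) + 13)*90 = -48655 - ((-16 + 6) + 13)*90 = -48655 - (-10 + 13)*90 = -48655 - 3*90 = -48655 - 1*270 = -48655 - 270 = -48925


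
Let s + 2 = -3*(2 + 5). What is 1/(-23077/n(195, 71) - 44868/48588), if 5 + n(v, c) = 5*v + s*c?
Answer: 2684487/90959816 ≈ 0.029513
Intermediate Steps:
s = -23 (s = -2 - 3*(2 + 5) = -2 - 3*7 = -2 - 21 = -23)
n(v, c) = -5 - 23*c + 5*v (n(v, c) = -5 + (5*v - 23*c) = -5 + (-23*c + 5*v) = -5 - 23*c + 5*v)
1/(-23077/n(195, 71) - 44868/48588) = 1/(-23077/(-5 - 23*71 + 5*195) - 44868/48588) = 1/(-23077/(-5 - 1633 + 975) - 44868*1/48588) = 1/(-23077/(-663) - 3739/4049) = 1/(-23077*(-1/663) - 3739/4049) = 1/(23077/663 - 3739/4049) = 1/(90959816/2684487) = 2684487/90959816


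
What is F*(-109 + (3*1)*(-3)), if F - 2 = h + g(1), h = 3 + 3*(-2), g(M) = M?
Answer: 0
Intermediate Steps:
h = -3 (h = 3 - 6 = -3)
F = 0 (F = 2 + (-3 + 1) = 2 - 2 = 0)
F*(-109 + (3*1)*(-3)) = 0*(-109 + (3*1)*(-3)) = 0*(-109 + 3*(-3)) = 0*(-109 - 9) = 0*(-118) = 0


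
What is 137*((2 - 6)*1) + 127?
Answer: -421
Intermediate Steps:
137*((2 - 6)*1) + 127 = 137*(-4*1) + 127 = 137*(-4) + 127 = -548 + 127 = -421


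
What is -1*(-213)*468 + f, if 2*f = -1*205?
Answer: 199163/2 ≈ 99582.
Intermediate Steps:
f = -205/2 (f = (-1*205)/2 = (½)*(-205) = -205/2 ≈ -102.50)
-1*(-213)*468 + f = -1*(-213)*468 - 205/2 = 213*468 - 205/2 = 99684 - 205/2 = 199163/2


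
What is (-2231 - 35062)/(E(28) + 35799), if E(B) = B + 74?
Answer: -12431/11967 ≈ -1.0388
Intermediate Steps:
E(B) = 74 + B
(-2231 - 35062)/(E(28) + 35799) = (-2231 - 35062)/((74 + 28) + 35799) = -37293/(102 + 35799) = -37293/35901 = -37293*1/35901 = -12431/11967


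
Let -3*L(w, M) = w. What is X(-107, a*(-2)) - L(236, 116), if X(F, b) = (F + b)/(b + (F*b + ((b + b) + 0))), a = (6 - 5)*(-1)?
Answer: 49403/624 ≈ 79.172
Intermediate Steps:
a = -1 (a = 1*(-1) = -1)
L(w, M) = -w/3
X(F, b) = (F + b)/(3*b + F*b) (X(F, b) = (F + b)/(b + (F*b + (2*b + 0))) = (F + b)/(b + (F*b + 2*b)) = (F + b)/(b + (2*b + F*b)) = (F + b)/(3*b + F*b))
X(-107, a*(-2)) - L(236, 116) = (-107 - 1*(-2))/(((-1*(-2)))*(3 - 107)) - (-1)*236/3 = (-107 + 2)/(2*(-104)) - 1*(-236/3) = (½)*(-1/104)*(-105) + 236/3 = 105/208 + 236/3 = 49403/624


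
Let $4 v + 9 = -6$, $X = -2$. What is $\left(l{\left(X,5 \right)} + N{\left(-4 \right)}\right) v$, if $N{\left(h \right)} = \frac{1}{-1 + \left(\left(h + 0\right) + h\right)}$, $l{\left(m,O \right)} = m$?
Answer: $\frac{95}{12} \approx 7.9167$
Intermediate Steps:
$v = - \frac{15}{4}$ ($v = - \frac{9}{4} + \frac{1}{4} \left(-6\right) = - \frac{9}{4} - \frac{3}{2} = - \frac{15}{4} \approx -3.75$)
$N{\left(h \right)} = \frac{1}{-1 + 2 h}$ ($N{\left(h \right)} = \frac{1}{-1 + \left(h + h\right)} = \frac{1}{-1 + 2 h}$)
$\left(l{\left(X,5 \right)} + N{\left(-4 \right)}\right) v = \left(-2 + \frac{1}{-1 + 2 \left(-4\right)}\right) \left(- \frac{15}{4}\right) = \left(-2 + \frac{1}{-1 - 8}\right) \left(- \frac{15}{4}\right) = \left(-2 + \frac{1}{-9}\right) \left(- \frac{15}{4}\right) = \left(-2 - \frac{1}{9}\right) \left(- \frac{15}{4}\right) = \left(- \frac{19}{9}\right) \left(- \frac{15}{4}\right) = \frac{95}{12}$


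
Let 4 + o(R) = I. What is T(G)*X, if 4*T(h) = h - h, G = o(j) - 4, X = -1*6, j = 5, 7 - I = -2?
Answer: 0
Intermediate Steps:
I = 9 (I = 7 - 1*(-2) = 7 + 2 = 9)
o(R) = 5 (o(R) = -4 + 9 = 5)
X = -6
G = 1 (G = 5 - 4 = 1)
T(h) = 0 (T(h) = (h - h)/4 = (1/4)*0 = 0)
T(G)*X = 0*(-6) = 0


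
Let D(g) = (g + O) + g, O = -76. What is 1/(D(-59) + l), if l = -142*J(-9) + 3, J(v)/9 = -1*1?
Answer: 1/1087 ≈ 0.00091996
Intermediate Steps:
J(v) = -9 (J(v) = 9*(-1*1) = 9*(-1) = -9)
D(g) = -76 + 2*g (D(g) = (g - 76) + g = (-76 + g) + g = -76 + 2*g)
l = 1281 (l = -142*(-9) + 3 = 1278 + 3 = 1281)
1/(D(-59) + l) = 1/((-76 + 2*(-59)) + 1281) = 1/((-76 - 118) + 1281) = 1/(-194 + 1281) = 1/1087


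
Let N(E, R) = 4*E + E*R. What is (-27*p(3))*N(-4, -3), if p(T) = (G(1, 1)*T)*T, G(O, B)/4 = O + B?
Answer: 7776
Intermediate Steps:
G(O, B) = 4*B + 4*O (G(O, B) = 4*(O + B) = 4*(B + O) = 4*B + 4*O)
p(T) = 8*T**2 (p(T) = ((4*1 + 4*1)*T)*T = ((4 + 4)*T)*T = (8*T)*T = 8*T**2)
(-27*p(3))*N(-4, -3) = (-216*3**2)*(-4*(4 - 3)) = (-216*9)*(-4*1) = -27*72*(-4) = -1944*(-4) = 7776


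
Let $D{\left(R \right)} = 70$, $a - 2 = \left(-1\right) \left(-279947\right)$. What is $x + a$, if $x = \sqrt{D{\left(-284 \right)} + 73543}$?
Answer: $279949 + \sqrt{73613} \approx 2.8022 \cdot 10^{5}$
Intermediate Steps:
$a = 279949$ ($a = 2 - -279947 = 2 + 279947 = 279949$)
$x = \sqrt{73613}$ ($x = \sqrt{70 + 73543} = \sqrt{73613} \approx 271.32$)
$x + a = \sqrt{73613} + 279949 = 279949 + \sqrt{73613}$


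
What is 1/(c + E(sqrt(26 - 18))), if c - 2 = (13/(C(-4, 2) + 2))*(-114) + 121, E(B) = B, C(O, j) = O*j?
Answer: 185/68446 - sqrt(2)/68446 ≈ 0.0026822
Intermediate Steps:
c = 370 (c = 2 + ((13/(-4*2 + 2))*(-114) + 121) = 2 + ((13/(-8 + 2))*(-114) + 121) = 2 + ((13/(-6))*(-114) + 121) = 2 + (-1/6*13*(-114) + 121) = 2 + (-13/6*(-114) + 121) = 2 + (247 + 121) = 2 + 368 = 370)
1/(c + E(sqrt(26 - 18))) = 1/(370 + sqrt(26 - 18)) = 1/(370 + sqrt(8)) = 1/(370 + 2*sqrt(2))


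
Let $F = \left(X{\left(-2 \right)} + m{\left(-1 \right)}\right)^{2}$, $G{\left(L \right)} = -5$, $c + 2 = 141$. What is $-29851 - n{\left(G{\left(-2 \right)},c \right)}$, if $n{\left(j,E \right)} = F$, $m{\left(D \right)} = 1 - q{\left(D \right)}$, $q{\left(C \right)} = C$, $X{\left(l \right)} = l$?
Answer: $-29851$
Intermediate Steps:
$c = 139$ ($c = -2 + 141 = 139$)
$m{\left(D \right)} = 1 - D$
$F = 0$ ($F = \left(-2 + \left(1 - -1\right)\right)^{2} = \left(-2 + \left(1 + 1\right)\right)^{2} = \left(-2 + 2\right)^{2} = 0^{2} = 0$)
$n{\left(j,E \right)} = 0$
$-29851 - n{\left(G{\left(-2 \right)},c \right)} = -29851 - 0 = -29851 + 0 = -29851$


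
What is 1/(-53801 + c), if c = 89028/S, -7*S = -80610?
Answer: -13435/722712569 ≈ -1.8590e-5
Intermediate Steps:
S = 80610/7 (S = -⅐*(-80610) = 80610/7 ≈ 11516.)
c = 103866/13435 (c = 89028/(80610/7) = 89028*(7/80610) = 103866/13435 ≈ 7.7310)
1/(-53801 + c) = 1/(-53801 + 103866/13435) = 1/(-722712569/13435) = -13435/722712569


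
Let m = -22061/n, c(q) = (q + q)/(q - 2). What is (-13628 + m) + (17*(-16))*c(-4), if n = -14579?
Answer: -611843605/43737 ≈ -13989.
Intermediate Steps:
c(q) = 2*q/(-2 + q) (c(q) = (2*q)/(-2 + q) = 2*q/(-2 + q))
m = 22061/14579 (m = -22061/(-14579) = -22061*(-1/14579) = 22061/14579 ≈ 1.5132)
(-13628 + m) + (17*(-16))*c(-4) = (-13628 + 22061/14579) + (17*(-16))*(2*(-4)/(-2 - 4)) = -198660551/14579 - 544*(-4)/(-6) = -198660551/14579 - 544*(-4)*(-1)/6 = -198660551/14579 - 272*4/3 = -198660551/14579 - 1088/3 = -611843605/43737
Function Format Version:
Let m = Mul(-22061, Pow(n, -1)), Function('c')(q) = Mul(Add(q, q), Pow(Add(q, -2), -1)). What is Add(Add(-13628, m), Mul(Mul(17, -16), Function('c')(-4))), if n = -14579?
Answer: Rational(-611843605, 43737) ≈ -13989.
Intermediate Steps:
Function('c')(q) = Mul(2, q, Pow(Add(-2, q), -1)) (Function('c')(q) = Mul(Mul(2, q), Pow(Add(-2, q), -1)) = Mul(2, q, Pow(Add(-2, q), -1)))
m = Rational(22061, 14579) (m = Mul(-22061, Pow(-14579, -1)) = Mul(-22061, Rational(-1, 14579)) = Rational(22061, 14579) ≈ 1.5132)
Add(Add(-13628, m), Mul(Mul(17, -16), Function('c')(-4))) = Add(Add(-13628, Rational(22061, 14579)), Mul(Mul(17, -16), Mul(2, -4, Pow(Add(-2, -4), -1)))) = Add(Rational(-198660551, 14579), Mul(-272, Mul(2, -4, Pow(-6, -1)))) = Add(Rational(-198660551, 14579), Mul(-272, Mul(2, -4, Rational(-1, 6)))) = Add(Rational(-198660551, 14579), Mul(-272, Rational(4, 3))) = Add(Rational(-198660551, 14579), Rational(-1088, 3)) = Rational(-611843605, 43737)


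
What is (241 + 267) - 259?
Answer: 249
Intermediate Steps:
(241 + 267) - 259 = 508 - 259 = 249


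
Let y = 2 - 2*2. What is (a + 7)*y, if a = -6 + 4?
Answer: -10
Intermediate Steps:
a = -2
y = -2 (y = 2 - 4 = -2)
(a + 7)*y = (-2 + 7)*(-2) = 5*(-2) = -10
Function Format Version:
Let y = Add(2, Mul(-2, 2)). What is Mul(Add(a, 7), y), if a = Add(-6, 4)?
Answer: -10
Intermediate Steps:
a = -2
y = -2 (y = Add(2, -4) = -2)
Mul(Add(a, 7), y) = Mul(Add(-2, 7), -2) = Mul(5, -2) = -10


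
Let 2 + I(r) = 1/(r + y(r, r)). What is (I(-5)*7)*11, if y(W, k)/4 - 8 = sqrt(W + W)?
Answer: 77*(-8*sqrt(10) + 53*I)/(-27*I + 4*sqrt(10)) ≈ -151.66 - 1.0956*I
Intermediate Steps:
y(W, k) = 32 + 4*sqrt(2)*sqrt(W) (y(W, k) = 32 + 4*sqrt(W + W) = 32 + 4*sqrt(2*W) = 32 + 4*(sqrt(2)*sqrt(W)) = 32 + 4*sqrt(2)*sqrt(W))
I(r) = -2 + 1/(32 + r + 4*sqrt(2)*sqrt(r)) (I(r) = -2 + 1/(r + (32 + 4*sqrt(2)*sqrt(r))) = -2 + 1/(32 + r + 4*sqrt(2)*sqrt(r)))
(I(-5)*7)*11 = (((-63 - 2*(-5) - 8*sqrt(2)*sqrt(-5))/(32 - 5 + 4*sqrt(2)*sqrt(-5)))*7)*11 = (((-63 + 10 - 8*sqrt(2)*I*sqrt(5))/(32 - 5 + 4*sqrt(2)*(I*sqrt(5))))*7)*11 = (((-63 + 10 - 8*I*sqrt(10))/(32 - 5 + 4*I*sqrt(10)))*7)*11 = (((-53 - 8*I*sqrt(10))/(27 + 4*I*sqrt(10)))*7)*11 = (7*(-53 - 8*I*sqrt(10))/(27 + 4*I*sqrt(10)))*11 = 77*(-53 - 8*I*sqrt(10))/(27 + 4*I*sqrt(10))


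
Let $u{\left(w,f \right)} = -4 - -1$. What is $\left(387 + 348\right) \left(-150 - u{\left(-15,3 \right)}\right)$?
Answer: $-108045$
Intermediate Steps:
$u{\left(w,f \right)} = -3$ ($u{\left(w,f \right)} = -4 + 1 = -3$)
$\left(387 + 348\right) \left(-150 - u{\left(-15,3 \right)}\right) = \left(387 + 348\right) \left(-150 - -3\right) = 735 \left(-150 + 3\right) = 735 \left(-147\right) = -108045$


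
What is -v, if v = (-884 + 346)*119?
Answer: 64022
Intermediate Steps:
v = -64022 (v = -538*119 = -64022)
-v = -1*(-64022) = 64022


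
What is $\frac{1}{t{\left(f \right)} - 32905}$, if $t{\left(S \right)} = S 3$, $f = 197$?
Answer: $- \frac{1}{32314} \approx -3.0946 \cdot 10^{-5}$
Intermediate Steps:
$t{\left(S \right)} = 3 S$
$\frac{1}{t{\left(f \right)} - 32905} = \frac{1}{3 \cdot 197 - 32905} = \frac{1}{591 - 32905} = \frac{1}{-32314} = - \frac{1}{32314}$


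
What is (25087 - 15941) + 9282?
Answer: 18428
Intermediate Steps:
(25087 - 15941) + 9282 = 9146 + 9282 = 18428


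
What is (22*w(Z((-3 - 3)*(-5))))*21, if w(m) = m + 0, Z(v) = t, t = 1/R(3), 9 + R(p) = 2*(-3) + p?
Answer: -77/2 ≈ -38.500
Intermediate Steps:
R(p) = -15 + p (R(p) = -9 + (2*(-3) + p) = -9 + (-6 + p) = -15 + p)
t = -1/12 (t = 1/(-15 + 3) = 1/(-12) = -1/12 ≈ -0.083333)
Z(v) = -1/12
w(m) = m
(22*w(Z((-3 - 3)*(-5))))*21 = (22*(-1/12))*21 = -11/6*21 = -77/2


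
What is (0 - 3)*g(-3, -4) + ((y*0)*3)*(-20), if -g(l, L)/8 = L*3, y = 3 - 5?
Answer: -288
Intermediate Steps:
y = -2
g(l, L) = -24*L (g(l, L) = -8*L*3 = -24*L)
(0 - 3)*g(-3, -4) + ((y*0)*3)*(-20) = (0 - 3)*(-24*(-4)) + (-2*0*3)*(-20) = -3*96 + (0*3)*(-20) = -288 + 0*(-20) = -288 + 0 = -288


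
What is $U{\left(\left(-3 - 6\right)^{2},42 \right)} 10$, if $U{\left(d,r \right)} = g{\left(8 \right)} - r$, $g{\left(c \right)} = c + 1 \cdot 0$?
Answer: $-340$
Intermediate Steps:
$g{\left(c \right)} = c$ ($g{\left(c \right)} = c + 0 = c$)
$U{\left(d,r \right)} = 8 - r$
$U{\left(\left(-3 - 6\right)^{2},42 \right)} 10 = \left(8 - 42\right) 10 = \left(-34\right) 10 = -340$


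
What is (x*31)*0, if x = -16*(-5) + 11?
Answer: 0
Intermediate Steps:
x = 91 (x = 80 + 11 = 91)
(x*31)*0 = (91*31)*0 = 2821*0 = 0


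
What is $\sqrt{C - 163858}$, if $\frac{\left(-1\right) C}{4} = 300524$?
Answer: $i \sqrt{1365954} \approx 1168.7 i$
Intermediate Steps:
$C = -1202096$ ($C = \left(-4\right) 300524 = -1202096$)
$\sqrt{C - 163858} = \sqrt{-1202096 - 163858} = \sqrt{-1365954} = i \sqrt{1365954}$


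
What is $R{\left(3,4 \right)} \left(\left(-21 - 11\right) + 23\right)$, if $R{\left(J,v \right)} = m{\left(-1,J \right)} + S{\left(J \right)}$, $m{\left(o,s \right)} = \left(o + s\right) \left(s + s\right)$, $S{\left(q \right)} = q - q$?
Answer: $-108$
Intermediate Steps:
$S{\left(q \right)} = 0$
$m{\left(o,s \right)} = 2 s \left(o + s\right)$ ($m{\left(o,s \right)} = \left(o + s\right) 2 s = 2 s \left(o + s\right)$)
$R{\left(J,v \right)} = 2 J \left(-1 + J\right)$ ($R{\left(J,v \right)} = 2 J \left(-1 + J\right) + 0 = 2 J \left(-1 + J\right)$)
$R{\left(3,4 \right)} \left(\left(-21 - 11\right) + 23\right) = 2 \cdot 3 \left(-1 + 3\right) \left(\left(-21 - 11\right) + 23\right) = 2 \cdot 3 \cdot 2 \left(\left(-21 - 11\right) + 23\right) = 12 \left(-32 + 23\right) = 12 \left(-9\right) = -108$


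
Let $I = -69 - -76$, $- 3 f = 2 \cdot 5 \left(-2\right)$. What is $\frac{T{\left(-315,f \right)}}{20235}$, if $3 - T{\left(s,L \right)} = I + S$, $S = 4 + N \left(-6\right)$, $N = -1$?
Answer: $- \frac{14}{20235} \approx -0.00069187$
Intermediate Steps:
$S = 10$ ($S = 4 - -6 = 4 + 6 = 10$)
$f = \frac{20}{3}$ ($f = - \frac{2 \cdot 5 \left(-2\right)}{3} = - \frac{10 \left(-2\right)}{3} = \left(- \frac{1}{3}\right) \left(-20\right) = \frac{20}{3} \approx 6.6667$)
$I = 7$ ($I = -69 + 76 = 7$)
$T{\left(s,L \right)} = -14$ ($T{\left(s,L \right)} = 3 - \left(7 + 10\right) = 3 - 17 = -14$)
$\frac{T{\left(-315,f \right)}}{20235} = - \frac{14}{20235}$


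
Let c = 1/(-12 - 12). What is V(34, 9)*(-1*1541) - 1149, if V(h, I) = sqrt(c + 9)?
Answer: -1149 - 1541*sqrt(1290)/12 ≈ -5761.3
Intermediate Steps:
c = -1/24 (c = 1/(-24) = -1/24 ≈ -0.041667)
V(h, I) = sqrt(1290)/12 (V(h, I) = sqrt(-1/24 + 9) = sqrt(215/24) = sqrt(1290)/12)
V(34, 9)*(-1*1541) - 1149 = (sqrt(1290)/12)*(-1*1541) - 1149 = (sqrt(1290)/12)*(-1541) - 1149 = -1541*sqrt(1290)/12 - 1149 = -1149 - 1541*sqrt(1290)/12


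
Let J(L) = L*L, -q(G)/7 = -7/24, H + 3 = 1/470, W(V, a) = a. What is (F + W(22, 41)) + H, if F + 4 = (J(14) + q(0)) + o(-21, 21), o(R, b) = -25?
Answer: 1167727/5640 ≈ 207.04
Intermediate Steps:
H = -1409/470 (H = -3 + 1/470 = -1409/470 ≈ -2.9979)
q(G) = 49/24 (q(G) = -(-49)/24 = -7*(-7/24) = 49/24)
J(L) = L**2
F = 4057/24 (F = -4 + ((14**2 + 49/24) - 25) = -4 + ((196 + 49/24) - 25) = -4 + (4753/24 - 25) = -4 + 4153/24 = 4057/24 ≈ 169.04)
(F + W(22, 41)) + H = (4057/24 + 41) - 1409/470 = 5041/24 - 1409/470 = 1167727/5640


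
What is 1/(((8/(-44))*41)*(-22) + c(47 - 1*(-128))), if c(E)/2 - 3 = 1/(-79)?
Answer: 79/13428 ≈ 0.0058832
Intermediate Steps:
c(E) = 472/79 (c(E) = 6 + 2/(-79) = 6 + 2*(-1/79) = 6 - 2/79 = 472/79)
1/(((8/(-44))*41)*(-22) + c(47 - 1*(-128))) = 1/(((8/(-44))*41)*(-22) + 472/79) = 1/(((8*(-1/44))*41)*(-22) + 472/79) = 1/(-2/11*41*(-22) + 472/79) = 1/(-82/11*(-22) + 472/79) = 1/(164 + 472/79) = 1/(13428/79) = 79/13428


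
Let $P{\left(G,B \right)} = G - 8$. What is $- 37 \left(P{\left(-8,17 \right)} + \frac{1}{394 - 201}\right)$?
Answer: $\frac{114219}{193} \approx 591.81$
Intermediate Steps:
$P{\left(G,B \right)} = -8 + G$ ($P{\left(G,B \right)} = G - 8 = -8 + G$)
$- 37 \left(P{\left(-8,17 \right)} + \frac{1}{394 - 201}\right) = - 37 \left(\left(-8 - 8\right) + \frac{1}{394 - 201}\right) = - 37 \left(-16 + \frac{1}{193}\right) = \left(-37\right) \left(- \frac{3087}{193}\right) = \frac{114219}{193}$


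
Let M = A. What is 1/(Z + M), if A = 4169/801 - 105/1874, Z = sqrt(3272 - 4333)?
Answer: 11601202017474/2450401039255237 - 2253223153476*I*sqrt(1061)/2450401039255237 ≈ 0.0047344 - 0.029952*I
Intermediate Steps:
Z = I*sqrt(1061) (Z = sqrt(-1061) = I*sqrt(1061) ≈ 32.573*I)
A = 7728601/1501074 (A = 4169*(1/801) - 105*1/1874 = 4169/801 - 105/1874 = 7728601/1501074 ≈ 5.1487)
M = 7728601/1501074 ≈ 5.1487
1/(Z + M) = 1/(I*sqrt(1061) + 7728601/1501074) = 1/(7728601/1501074 + I*sqrt(1061))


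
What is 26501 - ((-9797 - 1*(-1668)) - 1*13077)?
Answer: 47707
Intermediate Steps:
26501 - ((-9797 - 1*(-1668)) - 1*13077) = 26501 - ((-9797 + 1668) - 13077) = 26501 - (-8129 - 13077) = 26501 - 1*(-21206) = 26501 + 21206 = 47707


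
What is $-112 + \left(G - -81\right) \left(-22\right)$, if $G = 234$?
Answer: $-7042$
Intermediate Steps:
$-112 + \left(G - -81\right) \left(-22\right) = -112 + \left(234 - -81\right) \left(-22\right) = -112 + \left(234 + 81\right) \left(-22\right) = -112 + 315 \left(-22\right) = -112 - 6930 = -7042$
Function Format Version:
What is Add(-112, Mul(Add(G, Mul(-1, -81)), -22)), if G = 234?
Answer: -7042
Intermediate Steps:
Add(-112, Mul(Add(G, Mul(-1, -81)), -22)) = Add(-112, Mul(Add(234, Mul(-1, -81)), -22)) = Add(-112, Mul(Add(234, 81), -22)) = Add(-112, Mul(315, -22)) = Add(-112, -6930) = -7042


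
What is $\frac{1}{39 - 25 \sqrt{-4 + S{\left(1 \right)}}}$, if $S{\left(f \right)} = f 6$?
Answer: $\frac{39}{271} + \frac{25 \sqrt{2}}{271} \approx 0.27437$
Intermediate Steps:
$S{\left(f \right)} = 6 f$
$\frac{1}{39 - 25 \sqrt{-4 + S{\left(1 \right)}}} = \frac{1}{39 - 25 \sqrt{-4 + 6 \cdot 1}} = \frac{1}{39 - 25 \sqrt{-4 + 6}} = \frac{1}{39 - 25 \sqrt{2}}$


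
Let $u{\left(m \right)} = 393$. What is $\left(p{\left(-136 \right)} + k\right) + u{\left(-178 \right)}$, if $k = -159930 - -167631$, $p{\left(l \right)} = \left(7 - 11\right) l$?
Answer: $8638$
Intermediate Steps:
$p{\left(l \right)} = - 4 l$
$k = 7701$ ($k = -159930 + 167631 = 7701$)
$\left(p{\left(-136 \right)} + k\right) + u{\left(-178 \right)} = \left(\left(-4\right) \left(-136\right) + 7701\right) + 393 = \left(544 + 7701\right) + 393 = 8245 + 393 = 8638$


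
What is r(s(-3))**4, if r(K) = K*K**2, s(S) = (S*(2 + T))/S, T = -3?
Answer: 1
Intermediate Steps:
s(S) = -1 (s(S) = (S*(2 - 3))/S = (S*(-1))/S = (-S)/S = -1)
r(K) = K**3
r(s(-3))**4 = ((-1)**3)**4 = (-1)**4 = 1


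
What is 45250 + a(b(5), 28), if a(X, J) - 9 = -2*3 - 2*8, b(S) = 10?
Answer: 45237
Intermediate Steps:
a(X, J) = -13 (a(X, J) = 9 + (-2*3 - 2*8) = 9 + (-6 - 16) = 9 - 22 = -13)
45250 + a(b(5), 28) = 45250 - 13 = 45237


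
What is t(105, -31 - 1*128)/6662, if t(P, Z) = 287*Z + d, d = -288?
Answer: -45921/6662 ≈ -6.8930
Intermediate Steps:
t(P, Z) = -288 + 287*Z (t(P, Z) = 287*Z - 288 = -288 + 287*Z)
t(105, -31 - 1*128)/6662 = (-288 + 287*(-31 - 1*128))/6662 = (-288 + 287*(-31 - 128))*(1/6662) = (-288 + 287*(-159))*(1/6662) = (-288 - 45633)*(1/6662) = -45921*1/6662 = -45921/6662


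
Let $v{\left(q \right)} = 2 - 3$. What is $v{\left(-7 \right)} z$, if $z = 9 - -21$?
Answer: $-30$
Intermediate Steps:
$v{\left(q \right)} = -1$ ($v{\left(q \right)} = 2 - 3 = -1$)
$z = 30$ ($z = 9 + 21 = 30$)
$v{\left(-7 \right)} z = \left(-1\right) 30 = -30$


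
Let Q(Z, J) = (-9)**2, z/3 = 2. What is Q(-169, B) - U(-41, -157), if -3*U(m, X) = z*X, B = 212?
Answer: -233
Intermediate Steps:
z = 6 (z = 3*2 = 6)
U(m, X) = -2*X
Q(Z, J) = 81
Q(-169, B) - U(-41, -157) = 81 - (-2)*(-157) = 81 - 1*314 = 81 - 314 = -233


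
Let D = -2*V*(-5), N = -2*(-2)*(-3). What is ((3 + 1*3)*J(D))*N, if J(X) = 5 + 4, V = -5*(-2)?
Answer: -648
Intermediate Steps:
V = 10
N = -12 (N = 4*(-3) = -12)
D = 100 (D = -2*10*(-5) = -20*(-5) = 100)
J(X) = 9
((3 + 1*3)*J(D))*N = ((3 + 1*3)*9)*(-12) = ((3 + 3)*9)*(-12) = (6*9)*(-12) = 54*(-12) = -648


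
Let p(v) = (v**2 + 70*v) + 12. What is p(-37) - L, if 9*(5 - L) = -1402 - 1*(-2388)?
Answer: -9940/9 ≈ -1104.4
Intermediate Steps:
p(v) = 12 + v**2 + 70*v
L = -941/9 (L = 5 - (-1402 - 1*(-2388))/9 = 5 - (-1402 + 2388)/9 = 5 - 1/9*986 = 5 - 986/9 = -941/9 ≈ -104.56)
p(-37) - L = (12 + (-37)**2 + 70*(-37)) - 1*(-941/9) = (12 + 1369 - 2590) + 941/9 = -1209 + 941/9 = -9940/9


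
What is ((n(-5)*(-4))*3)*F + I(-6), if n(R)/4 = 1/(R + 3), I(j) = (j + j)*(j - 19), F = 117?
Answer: 3108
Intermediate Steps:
I(j) = 2*j*(-19 + j) (I(j) = (2*j)*(-19 + j) = 2*j*(-19 + j))
n(R) = 4/(3 + R) (n(R) = 4/(R + 3) = 4/(3 + R))
((n(-5)*(-4))*3)*F + I(-6) = (((4/(3 - 5))*(-4))*3)*117 + 2*(-6)*(-19 - 6) = (((4/(-2))*(-4))*3)*117 + 2*(-6)*(-25) = (((4*(-1/2))*(-4))*3)*117 + 300 = (-2*(-4)*3)*117 + 300 = (8*3)*117 + 300 = 24*117 + 300 = 2808 + 300 = 3108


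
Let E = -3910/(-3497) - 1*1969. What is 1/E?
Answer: -3497/6881683 ≈ -0.00050816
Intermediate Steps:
E = -6881683/3497 (E = -3910*(-1/3497) - 1969 = 3910/3497 - 1969 = -6881683/3497 ≈ -1967.9)
1/E = 1/(-6881683/3497) = -3497/6881683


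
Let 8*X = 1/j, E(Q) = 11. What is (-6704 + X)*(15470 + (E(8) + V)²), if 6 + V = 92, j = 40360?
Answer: -53852772885201/322880 ≈ -1.6679e+8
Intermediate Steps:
V = 86 (V = -6 + 92 = 86)
X = 1/322880 (X = (⅛)/40360 = (⅛)*(1/40360) = 1/322880 ≈ 3.0971e-6)
(-6704 + X)*(15470 + (E(8) + V)²) = (-6704 + 1/322880)*(15470 + (11 + 86)²) = -2164587519*(15470 + 97²)/322880 = -2164587519*(15470 + 9409)/322880 = -2164587519/322880*24879 = -53852772885201/322880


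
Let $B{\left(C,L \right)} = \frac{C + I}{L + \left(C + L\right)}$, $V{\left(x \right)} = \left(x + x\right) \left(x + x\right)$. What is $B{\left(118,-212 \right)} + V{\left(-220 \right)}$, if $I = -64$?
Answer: $\frac{3291197}{17} \approx 1.936 \cdot 10^{5}$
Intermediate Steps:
$V{\left(x \right)} = 4 x^{2}$ ($V{\left(x \right)} = 2 x 2 x = 4 x^{2}$)
$B{\left(C,L \right)} = \frac{-64 + C}{C + 2 L}$ ($B{\left(C,L \right)} = \frac{C - 64}{L + \left(C + L\right)} = \frac{-64 + C}{C + 2 L}$)
$B{\left(118,-212 \right)} + V{\left(-220 \right)} = \frac{-64 + 118}{118 + 2 \left(-212\right)} + 4 \left(-220\right)^{2} = \frac{1}{118 - 424} \cdot 54 + 4 \cdot 48400 = \frac{1}{-306} \cdot 54 + 193600 = \left(- \frac{1}{306}\right) 54 + 193600 = - \frac{3}{17} + 193600 = \frac{3291197}{17}$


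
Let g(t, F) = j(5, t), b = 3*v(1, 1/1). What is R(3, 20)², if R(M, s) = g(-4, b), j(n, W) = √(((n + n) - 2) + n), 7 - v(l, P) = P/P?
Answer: 13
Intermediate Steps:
v(l, P) = 6 (v(l, P) = 7 - P/P = 7 - 1*1 = 7 - 1 = 6)
j(n, W) = √(-2 + 3*n) (j(n, W) = √((2*n - 2) + n) = √((-2 + 2*n) + n) = √(-2 + 3*n))
b = 18 (b = 3*6 = 18)
g(t, F) = √13 (g(t, F) = √(-2 + 3*5) = √(-2 + 15) = √13)
R(M, s) = √13
R(3, 20)² = (√13)² = 13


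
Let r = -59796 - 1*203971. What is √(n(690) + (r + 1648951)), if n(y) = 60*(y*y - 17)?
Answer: 6*√831949 ≈ 5472.7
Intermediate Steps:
r = -263767 (r = -59796 - 203971 = -263767)
n(y) = -1020 + 60*y² (n(y) = 60*(y² - 17) = 60*(-17 + y²) = -1020 + 60*y²)
√(n(690) + (r + 1648951)) = √((-1020 + 60*690²) + (-263767 + 1648951)) = √((-1020 + 60*476100) + 1385184) = √((-1020 + 28566000) + 1385184) = √(28564980 + 1385184) = √29950164 = 6*√831949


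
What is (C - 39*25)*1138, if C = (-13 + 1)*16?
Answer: -1328046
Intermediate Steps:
C = -192 (C = -12*16 = -192)
(C - 39*25)*1138 = (-192 - 39*25)*1138 = (-192 - 975)*1138 = -1167*1138 = -1328046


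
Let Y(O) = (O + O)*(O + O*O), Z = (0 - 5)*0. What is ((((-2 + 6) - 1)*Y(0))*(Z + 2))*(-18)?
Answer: 0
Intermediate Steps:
Z = 0 (Z = -5*0 = 0)
Y(O) = 2*O*(O + O²) (Y(O) = (2*O)*(O + O²) = 2*O*(O + O²))
((((-2 + 6) - 1)*Y(0))*(Z + 2))*(-18) = ((((-2 + 6) - 1)*(2*0²*(1 + 0)))*(0 + 2))*(-18) = (((4 - 1)*(2*0*1))*2)*(-18) = ((3*0)*2)*(-18) = (0*2)*(-18) = 0*(-18) = 0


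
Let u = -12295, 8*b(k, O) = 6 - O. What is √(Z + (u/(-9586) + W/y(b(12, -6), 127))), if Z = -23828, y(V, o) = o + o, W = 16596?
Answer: I*√35217127475977306/1217422 ≈ 154.15*I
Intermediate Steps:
b(k, O) = ¾ - O/8 (b(k, O) = (6 - O)/8 = ¾ - O/8)
y(V, o) = 2*o
√(Z + (u/(-9586) + W/y(b(12, -6), 127))) = √(-23828 + (-12295/(-9586) + 16596/((2*127)))) = √(-23828 + (-12295*(-1/9586) + 16596/254)) = √(-23828 + (12295/9586 + 16596*(1/254))) = √(-23828 + (12295/9586 + 8298/127)) = √(-23828 + 81106093/1217422) = √(-28927625323/1217422) = I*√35217127475977306/1217422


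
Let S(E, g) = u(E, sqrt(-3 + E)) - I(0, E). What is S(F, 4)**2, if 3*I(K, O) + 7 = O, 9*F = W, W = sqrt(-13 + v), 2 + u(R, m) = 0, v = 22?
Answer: 4/81 ≈ 0.049383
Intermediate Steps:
u(R, m) = -2 (u(R, m) = -2 + 0 = -2)
W = 3 (W = sqrt(-13 + 22) = sqrt(9) = 3)
F = 1/3 (F = (1/9)*3 = 1/3 ≈ 0.33333)
I(K, O) = -7/3 + O/3
S(E, g) = 1/3 - E/3 (S(E, g) = -2 - (-7/3 + E/3) = -2 + (7/3 - E/3) = 1/3 - E/3)
S(F, 4)**2 = (1/3 - 1/3*1/3)**2 = (1/3 - 1/9)**2 = (2/9)**2 = 4/81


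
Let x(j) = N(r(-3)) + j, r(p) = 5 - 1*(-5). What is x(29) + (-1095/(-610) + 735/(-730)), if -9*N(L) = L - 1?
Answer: 128194/4453 ≈ 28.788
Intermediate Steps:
r(p) = 10 (r(p) = 5 + 5 = 10)
N(L) = 1/9 - L/9 (N(L) = -(L - 1)/9 = -(-1 + L)/9 = 1/9 - L/9)
x(j) = -1 + j (x(j) = (1/9 - 1/9*10) + j = (1/9 - 10/9) + j = -1 + j)
x(29) + (-1095/(-610) + 735/(-730)) = (-1 + 29) + (-1095/(-610) + 735/(-730)) = 28 + (-1095*(-1/610) + 735*(-1/730)) = 28 + (219/122 - 147/146) = 28 + 3510/4453 = 128194/4453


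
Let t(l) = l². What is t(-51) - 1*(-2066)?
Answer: 4667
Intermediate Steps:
t(-51) - 1*(-2066) = (-51)² - 1*(-2066) = 2601 + 2066 = 4667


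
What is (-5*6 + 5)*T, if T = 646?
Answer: -16150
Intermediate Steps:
(-5*6 + 5)*T = (-5*6 + 5)*646 = (-30 + 5)*646 = -25*646 = -16150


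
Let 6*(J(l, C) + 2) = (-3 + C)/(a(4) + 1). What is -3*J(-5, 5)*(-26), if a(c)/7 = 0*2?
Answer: -130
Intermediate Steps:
a(c) = 0 (a(c) = 7*(0*2) = 7*0 = 0)
J(l, C) = -5/2 + C/6 (J(l, C) = -2 + ((-3 + C)/(0 + 1))/6 = -2 + ((-3 + C)/1)/6 = -2 + ((-3 + C)*1)/6 = -2 + (-3 + C)/6 = -2 + (-½ + C/6) = -5/2 + C/6)
-3*J(-5, 5)*(-26) = -3*(-5/2 + (⅙)*5)*(-26) = -3*(-5/2 + ⅚)*(-26) = -3*(-5/3)*(-26) = 5*(-26) = -130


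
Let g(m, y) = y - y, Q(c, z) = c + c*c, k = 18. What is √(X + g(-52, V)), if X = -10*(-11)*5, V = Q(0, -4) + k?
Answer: 5*√22 ≈ 23.452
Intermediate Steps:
Q(c, z) = c + c²
V = 18 (V = 0*(1 + 0) + 18 = 0*1 + 18 = 0 + 18 = 18)
g(m, y) = 0
X = 550 (X = 110*5 = 550)
√(X + g(-52, V)) = √(550 + 0) = √550 = 5*√22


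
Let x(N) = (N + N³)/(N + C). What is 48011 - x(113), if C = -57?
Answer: 622803/28 ≈ 22243.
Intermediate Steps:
x(N) = (N + N³)/(-57 + N) (x(N) = (N + N³)/(N - 57) = (N + N³)/(-57 + N))
48011 - x(113) = 48011 - (113 + 113³)/(-57 + 113) = 48011 - (113 + 1442897)/56 = 48011 - 1443010/56 = 48011 - 1*721505/28 = 48011 - 721505/28 = 622803/28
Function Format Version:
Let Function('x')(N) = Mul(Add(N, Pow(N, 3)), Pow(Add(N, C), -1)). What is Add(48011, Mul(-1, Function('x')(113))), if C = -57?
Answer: Rational(622803, 28) ≈ 22243.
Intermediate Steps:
Function('x')(N) = Mul(Pow(Add(-57, N), -1), Add(N, Pow(N, 3))) (Function('x')(N) = Mul(Add(N, Pow(N, 3)), Pow(Add(N, -57), -1)) = Mul(Add(N, Pow(N, 3)), Pow(Add(-57, N), -1)) = Mul(Pow(Add(-57, N), -1), Add(N, Pow(N, 3))))
Add(48011, Mul(-1, Function('x')(113))) = Add(48011, Mul(-1, Mul(Pow(Add(-57, 113), -1), Add(113, Pow(113, 3))))) = Add(48011, Mul(-1, Mul(Pow(56, -1), Add(113, 1442897)))) = Add(48011, Mul(-1, Mul(Rational(1, 56), 1443010))) = Add(48011, Mul(-1, Rational(721505, 28))) = Add(48011, Rational(-721505, 28)) = Rational(622803, 28)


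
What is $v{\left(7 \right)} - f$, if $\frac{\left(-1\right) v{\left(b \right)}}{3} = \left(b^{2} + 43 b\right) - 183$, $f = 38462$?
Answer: $-38963$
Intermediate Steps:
$v{\left(b \right)} = 549 - 129 b - 3 b^{2}$ ($v{\left(b \right)} = - 3 \left(\left(b^{2} + 43 b\right) - 183\right) = - 3 \left(-183 + b^{2} + 43 b\right) = 549 - 129 b - 3 b^{2}$)
$v{\left(7 \right)} - f = \left(549 - 903 - 3 \cdot 7^{2}\right) - 38462 = \left(549 - 903 - 147\right) - 38462 = -501 - 38462 = -38963$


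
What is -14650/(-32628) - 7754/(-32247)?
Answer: 120902677/175359186 ≈ 0.68946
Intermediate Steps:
-14650/(-32628) - 7754/(-32247) = -14650*(-1/32628) - 7754*(-1/32247) = 7325/16314 + 7754/32247 = 120902677/175359186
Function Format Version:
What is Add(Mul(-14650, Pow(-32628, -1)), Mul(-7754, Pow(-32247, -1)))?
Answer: Rational(120902677, 175359186) ≈ 0.68946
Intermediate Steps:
Add(Mul(-14650, Pow(-32628, -1)), Mul(-7754, Pow(-32247, -1))) = Add(Mul(-14650, Rational(-1, 32628)), Mul(-7754, Rational(-1, 32247))) = Add(Rational(7325, 16314), Rational(7754, 32247)) = Rational(120902677, 175359186)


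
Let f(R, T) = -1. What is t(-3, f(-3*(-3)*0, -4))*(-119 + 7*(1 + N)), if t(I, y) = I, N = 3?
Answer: 273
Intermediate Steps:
t(-3, f(-3*(-3)*0, -4))*(-119 + 7*(1 + N)) = -3*(-119 + 7*(1 + 3)) = -3*(-119 + 7*4) = -3*(-119 + 28) = -3*(-91) = 273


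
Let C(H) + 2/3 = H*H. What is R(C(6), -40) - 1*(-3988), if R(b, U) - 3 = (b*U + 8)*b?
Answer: -410977/9 ≈ -45664.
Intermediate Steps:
C(H) = -⅔ + H² (C(H) = -⅔ + H*H = -⅔ + H²)
R(b, U) = 3 + b*(8 + U*b) (R(b, U) = 3 + (b*U + 8)*b = 3 + (U*b + 8)*b = 3 + (8 + U*b)*b = 3 + b*(8 + U*b))
R(C(6), -40) - 1*(-3988) = (3 + 8*(-⅔ + 6²) - 40*(-⅔ + 6²)²) - 1*(-3988) = (3 + 8*(-⅔ + 36) - 40*(-⅔ + 36)²) + 3988 = (3 + 8*(106/3) - 40*(106/3)²) + 3988 = (3 + 848/3 - 40*11236/9) + 3988 = (3 + 848/3 - 449440/9) + 3988 = -446869/9 + 3988 = -410977/9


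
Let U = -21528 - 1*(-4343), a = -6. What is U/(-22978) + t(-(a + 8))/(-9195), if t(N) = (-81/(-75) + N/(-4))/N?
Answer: 7901711381/10564135500 ≈ 0.74798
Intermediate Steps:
U = -17185 (U = -21528 + 4343 = -17185)
t(N) = (27/25 - N/4)/N (t(N) = (-81*(-1/75) + N*(-¼))/N = (27/25 - N/4)/N)
U/(-22978) + t(-(a + 8))/(-9195) = -17185/(-22978) + ((108 - (-25)*(-6 + 8))/(100*((-(-6 + 8)))))/(-9195) = -17185*(-1/22978) + ((108 - (-25)*2)/(100*((-1*2))))*(-1/9195) = 17185/22978 + ((1/100)*(108 - 25*(-2))/(-2))*(-1/9195) = 17185/22978 + ((1/100)*(-½)*(108 + 50))*(-1/9195) = 17185/22978 + ((1/100)*(-½)*158)*(-1/9195) = 17185/22978 - 79/100*(-1/9195) = 17185/22978 + 79/919500 = 7901711381/10564135500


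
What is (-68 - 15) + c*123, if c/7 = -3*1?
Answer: -2666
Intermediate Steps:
c = -21 (c = 7*(-3*1) = 7*(-3) = -21)
(-68 - 15) + c*123 = (-68 - 15) - 21*123 = -83 - 2583 = -2666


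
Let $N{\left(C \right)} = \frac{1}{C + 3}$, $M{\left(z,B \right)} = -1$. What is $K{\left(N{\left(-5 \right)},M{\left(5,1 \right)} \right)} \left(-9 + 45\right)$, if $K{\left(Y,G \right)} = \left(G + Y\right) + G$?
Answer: $-90$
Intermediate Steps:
$N{\left(C \right)} = \frac{1}{3 + C}$
$K{\left(Y,G \right)} = Y + 2 G$
$K{\left(N{\left(-5 \right)},M{\left(5,1 \right)} \right)} \left(-9 + 45\right) = \left(\frac{1}{3 - 5} + 2 \left(-1\right)\right) \left(-9 + 45\right) = \left(\frac{1}{-2} - 2\right) 36 = \left(- \frac{1}{2} - 2\right) 36 = \left(- \frac{5}{2}\right) 36 = -90$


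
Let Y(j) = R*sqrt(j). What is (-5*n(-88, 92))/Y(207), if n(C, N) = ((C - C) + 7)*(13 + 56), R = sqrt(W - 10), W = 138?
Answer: -35*sqrt(46)/16 ≈ -14.836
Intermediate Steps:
R = 8*sqrt(2) (R = sqrt(138 - 10) = sqrt(128) = 8*sqrt(2) ≈ 11.314)
n(C, N) = 483 (n(C, N) = (0 + 7)*69 = 7*69 = 483)
Y(j) = 8*sqrt(2)*sqrt(j) (Y(j) = (8*sqrt(2))*sqrt(j) = 8*sqrt(2)*sqrt(j))
(-5*n(-88, 92))/Y(207) = (-5*483)/((8*sqrt(2)*sqrt(207))) = -2415*sqrt(46)/1104 = -35*sqrt(46)/16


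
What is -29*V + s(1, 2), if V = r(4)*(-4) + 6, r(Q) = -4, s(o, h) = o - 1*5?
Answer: -642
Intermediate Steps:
s(o, h) = -5 + o (s(o, h) = o - 5 = -5 + o)
V = 22 (V = -4*(-4) + 6 = 16 + 6 = 22)
-29*V + s(1, 2) = -29*22 + (-5 + 1) = -638 - 4 = -642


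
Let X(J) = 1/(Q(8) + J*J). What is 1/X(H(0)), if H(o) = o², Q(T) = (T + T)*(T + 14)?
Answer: 352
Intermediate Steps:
Q(T) = 2*T*(14 + T) (Q(T) = (2*T)*(14 + T) = 2*T*(14 + T))
X(J) = 1/(352 + J²) (X(J) = 1/(2*8*(14 + 8) + J*J) = 1/(2*8*22 + J²) = 1/(352 + J²))
1/X(H(0)) = 1/(1/(352 + (0²)²)) = 1/(1/(352 + 0²)) = 1/(1/(352 + 0)) = 1/(1/352) = 352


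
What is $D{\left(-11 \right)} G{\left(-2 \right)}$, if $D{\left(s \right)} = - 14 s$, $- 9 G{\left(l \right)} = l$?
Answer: $\frac{308}{9} \approx 34.222$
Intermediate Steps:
$G{\left(l \right)} = - \frac{l}{9}$
$D{\left(-11 \right)} G{\left(-2 \right)} = \left(-14\right) \left(-11\right) \left(\left(- \frac{1}{9}\right) \left(-2\right)\right) = 154 \cdot \frac{2}{9} = \frac{308}{9}$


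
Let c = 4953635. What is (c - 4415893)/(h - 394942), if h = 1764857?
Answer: 537742/1369915 ≈ 0.39254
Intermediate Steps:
(c - 4415893)/(h - 394942) = (4953635 - 4415893)/(1764857 - 394942) = 537742/1369915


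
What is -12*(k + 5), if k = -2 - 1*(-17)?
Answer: -240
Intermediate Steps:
k = 15 (k = -2 + 17 = 15)
-12*(k + 5) = -12*(15 + 5) = -12*20 = -240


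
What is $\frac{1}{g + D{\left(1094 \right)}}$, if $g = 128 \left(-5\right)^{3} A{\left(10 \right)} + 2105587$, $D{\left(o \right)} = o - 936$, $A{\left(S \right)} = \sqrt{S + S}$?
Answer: $\frac{421149}{885808401005} + \frac{1280 \sqrt{5}}{177161680201} \approx 4.916 \cdot 10^{-7}$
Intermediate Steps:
$A{\left(S \right)} = \sqrt{2} \sqrt{S}$ ($A{\left(S \right)} = \sqrt{2 S} = \sqrt{2} \sqrt{S}$)
$D{\left(o \right)} = -936 + o$ ($D{\left(o \right)} = o - 936 = -936 + o$)
$g = 2105587 - 32000 \sqrt{5}$ ($g = 128 \left(-5\right)^{3} \sqrt{2} \sqrt{10} + 2105587 = 128 \left(-125\right) 2 \sqrt{5} + 2105587 = - 16000 \cdot 2 \sqrt{5} + 2105587 = - 32000 \sqrt{5} + 2105587 = 2105587 - 32000 \sqrt{5} \approx 2.034 \cdot 10^{6}$)
$\frac{1}{g + D{\left(1094 \right)}} = \frac{1}{\left(2105587 - 32000 \sqrt{5}\right) + \left(-936 + 1094\right)} = \frac{1}{\left(2105587 - 32000 \sqrt{5}\right) + 158} = \frac{1}{2105745 - 32000 \sqrt{5}}$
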